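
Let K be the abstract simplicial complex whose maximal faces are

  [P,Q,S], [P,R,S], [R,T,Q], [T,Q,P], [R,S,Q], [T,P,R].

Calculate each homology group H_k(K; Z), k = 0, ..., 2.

Order the vertices as P < Q < R < S < T. Listing each simplex with vertices in this order, K has dimension 2 with simplices:

  0-simplices (5): P, Q, R, S, T
  1-simplices (9): PQ, PR, PS, PT, QR, QS, QT, RS, RT
  2-simplices (6): PQS, PQT, PRS, PRT, QRS, QRT

Hence C_0 ≅ Z^5, C_1 ≅ Z^9, C_2 ≅ Z^6.

∂_1: C_1 → C_0 is given by ∂[p,q] = [q] − [p].
The 5×9 boundary matrix has rank 4 and Smith normal form diag(1,1,1,1).

Boundary ∂_2: C_2 → C_1 sends each 2-simplex [p,q,r] to [q,r] − [p,r] + [p,q]. For instance
  ∂QRT = RT − QT + QR,
  ∂PQT = QT − PT + PQ.
As a 9×6 matrix over Z this has rank 5, with invariant factors (1,1,1,1,1).

Computing H_k = (kernel of ∂_k) / (image of ∂_{k+1}):

  H_0: rank C_0 − rank ∂_1 = 5 − 4 = 1, and the invariant factors of ∂_1 are all 1, so H_0 = Z.
  H_1: rank ker ∂_1 − rank ∂_2 = (9 − 4) − 5 = 0, and the invariant factors of ∂_2 are all 1, so H_1 = 0.
  H_2: rank ker ∂_2 − rank ∂_3 = (6 − 5) − 0 = 1, and there is no ∂_3, so H_2 = Z.

H_0 ≅ Z,  H_1 = 0,  H_2 ≅ Z.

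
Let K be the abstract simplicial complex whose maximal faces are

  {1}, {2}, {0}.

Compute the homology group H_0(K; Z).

H_0 ≅ Z^3.

We work with the vertex ordering 0 < 1 < 2. The simplices of K, each written with vertices in increasing order, are:

  0-simplices (3): [0], [1], [2]

giving chain groups C_0 ≅ Z^3.

Computing H_k = (kernel of ∂_k) / (image of ∂_{k+1}):

  H_0: rank C_0 − rank ∂_1 = 3 − 0 = 3, and there is no ∂_1, so H_0 ≅ Z^3.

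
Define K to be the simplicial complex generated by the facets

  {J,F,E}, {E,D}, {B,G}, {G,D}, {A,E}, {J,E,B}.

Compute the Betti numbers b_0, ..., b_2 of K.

b_0 = 1, b_1 = 1, b_2 = 0.

We work with the vertex ordering A < B < D < E < F < G < J. The simplices of K, each written with vertices in increasing order, are:

  0-simplices (7): A, B, D, E, F, G, J
  1-simplices (9): AE, BE, BG, BJ, DE, DG, EF, EJ, FJ
  2-simplices (2): BEJ, EFJ

so the chain groups are C_0 ≅ Z^7, C_1 ≅ Z^9, C_2 ≅ Z^2.

∂_1: C_1 → C_0 maps an edge to its endpoints' difference, ∂[p,q] = q − p. For instance
  ∂BE = E − B.
The 7×9 boundary matrix has rank 6 and Smith normal form diag(1,1,1,1,1,1).

The boundary map ∂_2: C_2 → C_1 sends each 2-simplex [p,q,r] to [q,r] − [p,r] + [p,q]. For instance
  ∂BEJ = EJ − BJ + BE,
  ∂EFJ = FJ − EJ + EF.
This gives a 9×2 integer matrix of rank 2; reducing to Smith normal form yields diagonal entries (1,1).

Computing H_k = (kernel of ∂_k) / (image of ∂_{k+1}):

  H_0: rank C_0 − rank ∂_1 = 7 − 6 = 1, and the invariant factors of ∂_1 are all 1, so H_0 ≅ Z.
  H_1: rank ker ∂_1 − rank ∂_2 = (9 − 6) − 2 = 1, and the invariant factors of ∂_2 are all 1, so H_1 ≅ Z.
  H_2: rank ker ∂_2 − rank ∂_3 = (2 − 2) − 0 = 0, and there is no ∂_3, so H_2 ≅ 0.

As a check, the Euler characteristic is 7 − 9 + 2 = 0, which agrees with 1 − 1 + 0 = 0.

Hence the Betti numbers are b_0 = 1, b_1 = 1, b_2 = 0.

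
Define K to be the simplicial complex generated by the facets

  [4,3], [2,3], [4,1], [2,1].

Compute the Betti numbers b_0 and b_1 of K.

We work with the vertex ordering 1 < 2 < 3 < 4. The simplices of K, each written with vertices in increasing order, are:

  0-simplices (4): [1], [2], [3], [4]
  1-simplices (4): [1,2], [1,4], [2,3], [3,4]

giving chain groups C_0 ≅ Z^4, C_1 ≅ Z^4.

The boundary map ∂_1: C_1 → C_0 is given by ∂[p,q] = [q] − [p]. For instance
  ∂[3,4] = [4] − [3].
The 4×4 boundary matrix has rank 3 and Smith normal form diag(1,1,1).

Reading off H_k = ker ∂_k / im ∂_{k+1}:

  H_0: rank C_0 − rank ∂_1 = 4 − 3 = 1, and the invariant factors of ∂_1 are all 1, so H_0 = Z.
  H_1: rank ker ∂_1 − rank ∂_2 = (4 − 3) − 0 = 1, and there is no ∂_2, so H_1 = Z.

As a check, the Euler characteristic is 4 − 4 = 0, which agrees with 1 − 1 = 0.
(K is a triangulation of the circle S^1.)

Hence the Betti numbers are b_0 = 1, b_1 = 1.

b_0 = 1, b_1 = 1.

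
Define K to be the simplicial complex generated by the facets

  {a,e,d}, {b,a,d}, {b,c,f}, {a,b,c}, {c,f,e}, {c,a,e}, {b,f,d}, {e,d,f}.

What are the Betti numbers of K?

b_0 = 1, b_1 = 0, b_2 = 1.

Take the total order a < b < c < d < e < f on the vertex set. Then K (dimension 2) consists of the simplices:

  0-simplices (6): a, b, c, d, e, f
  1-simplices (12): ab, ac, ad, ae, bc, bd, bf, ce, cf, de, df, ef
  2-simplices (8): abc, abd, ace, ade, bcf, bdf, cef, def

Hence C_0 ≅ Z^6, C_1 ≅ Z^12, C_2 ≅ Z^8.

The boundary map ∂_1: C_1 → C_0 is given by ∂[p,q] = [q] − [p]. For instance
  ∂ac = c − a.
As a 6×12 matrix over Z this has rank 5, with invariant factors (1,1,1,1,1).

Boundary ∂_2: C_2 → C_1 sends each 2-simplex [p,q,r] to [q,r] − [p,r] + [p,q]. For instance
  ∂ade = de − ae + ad,
  ∂cef = ef − cf + ce.
This gives a 12×8 integer matrix of rank 7; reducing to Smith normal form yields diagonal entries (1,1,1,1,1,1,1).

From H_k ≅ ker(∂_k) / im(∂_{k+1}) we obtain:

  H_0: rank C_0 − rank ∂_1 = 6 − 5 = 1, and the invariant factors of ∂_1 are all 1, so H_0 = Z.
  H_1: rank ker ∂_1 − rank ∂_2 = (12 − 5) − 7 = 0, and the invariant factors of ∂_2 are all 1, so H_1 = 0.
  H_2: rank ker ∂_2 − rank ∂_3 = (8 − 7) − 0 = 1, and there is no ∂_3, so H_2 = Z.

Hence the Betti numbers are b_0 = 1, b_1 = 0, b_2 = 1.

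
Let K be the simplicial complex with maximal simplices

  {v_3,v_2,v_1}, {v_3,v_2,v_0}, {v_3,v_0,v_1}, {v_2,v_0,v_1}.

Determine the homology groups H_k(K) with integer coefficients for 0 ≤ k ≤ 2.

H_0 ≅ Z,  H_1 = 0,  H_2 ≅ Z.

Order the vertices as v_0 < v_1 < v_2 < v_3. Listing each simplex with vertices in this order, K has dimension 2 with simplices:

  0-simplices (4): [v_0], [v_1], [v_2], [v_3]
  1-simplices (6): [v_0,v_1], [v_0,v_2], [v_0,v_3], [v_1,v_2], [v_1,v_3], [v_2,v_3]
  2-simplices (4): [v_0,v_1,v_2], [v_0,v_1,v_3], [v_0,v_2,v_3], [v_1,v_2,v_3]

Hence C_0 ≅ Z^4, C_1 ≅ Z^6, C_2 ≅ Z^4.

The boundary map ∂_1: C_1 → C_0 is given by ∂[p,q] = [q] − [p]. For instance
  ∂[v_1,v_3] = [v_3] − [v_1].
The resulting 4×6 matrix has rank 3, and its Smith normal form has invariant factors (1,1,1).

The boundary map ∂_2: C_2 → C_1 maps a triangle to the signed sum of its edges. For instance
  ∂[v_0,v_1,v_2] = [v_1,v_2] − [v_0,v_2] + [v_0,v_1],
  ∂[v_1,v_2,v_3] = [v_2,v_3] − [v_1,v_3] + [v_1,v_2].
This gives a 6×4 integer matrix of rank 3; reducing to Smith normal form yields diagonal entries (1,1,1).

Reading off H_k = ker ∂_k / im ∂_{k+1}:

  H_0: rank C_0 − rank ∂_1 = 4 − 3 = 1, and the invariant factors of ∂_1 are all 1, so H_0 ≅ Z.
  H_1: rank ker ∂_1 − rank ∂_2 = (6 − 3) − 3 = 0, and the invariant factors of ∂_2 are all 1, so H_1 ≅ 0.
  H_2: rank ker ∂_2 − rank ∂_3 = (4 − 3) − 0 = 1, and there is no ∂_3, so H_2 ≅ Z.

(K is a triangulation of the 2-sphere S^2.)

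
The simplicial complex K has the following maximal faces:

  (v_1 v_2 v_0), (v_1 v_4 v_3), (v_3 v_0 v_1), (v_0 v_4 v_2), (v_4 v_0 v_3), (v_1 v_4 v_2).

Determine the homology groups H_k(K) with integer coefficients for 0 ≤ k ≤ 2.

H_0 = Z,  H_1 = 0,  H_2 = Z.

We work with the vertex ordering v_0 < v_1 < v_2 < v_3 < v_4. The simplices of K, each written with vertices in increasing order, are:

  0-simplices (5): [v_0], [v_1], [v_2], [v_3], [v_4]
  1-simplices (9): [v_0,v_1], [v_0,v_2], [v_0,v_3], [v_0,v_4], [v_1,v_2], [v_1,v_3], [v_1,v_4], [v_2,v_4], [v_3,v_4]
  2-simplices (6): [v_0,v_1,v_2], [v_0,v_1,v_3], [v_0,v_2,v_4], [v_0,v_3,v_4], [v_1,v_2,v_4], [v_1,v_3,v_4]

giving chain groups C_0 ≅ Z^5, C_1 ≅ Z^9, C_2 ≅ Z^6.

∂_1: C_1 → C_0 sends each edge [p,q] (with p < q) to q − p. For instance
  ∂[v_2,v_4] = [v_4] − [v_2].
The 5×9 boundary matrix has rank 4 and Smith normal form diag(1,1,1,1).

The boundary map ∂_2: C_2 → C_1 sends each 2-simplex [p,q,r] to [q,r] − [p,r] + [p,q]. For instance
  ∂[v_0,v_1,v_3] = [v_1,v_3] − [v_0,v_3] + [v_0,v_1],
  ∂[v_0,v_3,v_4] = [v_3,v_4] − [v_0,v_4] + [v_0,v_3].
As a 9×6 matrix over Z this has rank 5, with invariant factors (1,1,1,1,1).

Reading off H_k = ker ∂_k / im ∂_{k+1}:

  H_0: rank C_0 − rank ∂_1 = 5 − 4 = 1, and the invariant factors of ∂_1 are all 1, so H_0 ≅ Z.
  H_1: rank ker ∂_1 − rank ∂_2 = (9 − 4) − 5 = 0, and the invariant factors of ∂_2 are all 1, so H_1 ≅ 0.
  H_2: rank ker ∂_2 − rank ∂_3 = (6 − 5) − 0 = 1, and there is no ∂_3, so H_2 ≅ Z.

As a check, the Euler characteristic is 5 − 9 + 6 = 2, which agrees with 1 − 0 + 1 = 2.
(K is a triangulation of the 2-sphere S^2.)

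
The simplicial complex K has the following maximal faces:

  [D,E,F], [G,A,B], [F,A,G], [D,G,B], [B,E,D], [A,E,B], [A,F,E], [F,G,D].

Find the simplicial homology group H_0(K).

H_0 = Z.

We work with the vertex ordering A < B < D < E < F < G. The simplices of K, each written with vertices in increasing order, are:

  0-simplices (6): A, B, D, E, F, G
  1-simplices (12): AB, AE, AF, AG, BD, BE, BG, DE, DF, DG, EF, FG
  2-simplices (8): ABE, ABG, AEF, AFG, BDE, BDG, DEF, DFG

giving chain groups C_0 ≅ Z^6, C_1 ≅ Z^12, C_2 ≅ Z^8.

∂_1: C_1 → C_0 maps an edge to its endpoints' difference, ∂[p,q] = q − p. For instance
  ∂AF = F − A.
This gives a 6×12 integer matrix of rank 5; reducing to Smith normal form yields diagonal entries (1,1,1,1,1).

Boundary ∂_2: C_2 → C_1 maps a triangle to the signed sum of its edges. For instance
  ∂BDG = DG − BG + BD,
  ∂ABG = BG − AG + AB.
As a 12×8 matrix over Z this has rank 7, with invariant factors (1,1,1,1,1,1,1).

Computing H_k = (kernel of ∂_k) / (image of ∂_{k+1}):

  H_0: rank C_0 − rank ∂_1 = 6 − 5 = 1, and the invariant factors of ∂_1 are all 1, so H_0 ≅ Z.

(K is a triangulation of the 2-sphere S^2.)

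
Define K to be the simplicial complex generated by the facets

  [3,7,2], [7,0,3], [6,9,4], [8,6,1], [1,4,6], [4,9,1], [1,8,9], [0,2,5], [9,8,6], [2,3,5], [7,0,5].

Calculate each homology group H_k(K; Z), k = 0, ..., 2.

Fix the vertex order 0 < 1 < 2 < 3 < 4 < 5 < 6 < 7 < 8 < 9 and write every simplex with vertices in increasing order. Then dim K = 2 and the simplices of K are:

  0-simplices (10): [0], [1], [2], [3], [4], [5], [6], [7], [8], [9]
  1-simplices (19): [0,2], [0,3], [0,5], [0,7], [1,4], [1,6], [1,8], [1,9], [2,3], [2,5], [2,7], [3,5], [3,7], [4,6], [4,9], [5,7], [6,8], [6,9], [8,9]
  2-simplices (11): [0,2,5], [0,3,7], [0,5,7], [1,4,6], [1,4,9], [1,6,8], [1,8,9], [2,3,5], [2,3,7], [4,6,9], [6,8,9]

Hence C_0 ≅ Z^10, C_1 ≅ Z^19, C_2 ≅ Z^11.

Boundary ∂_1: C_1 → C_0 is given by ∂[p,q] = [q] − [p]. For instance
  ∂[0,2] = [2] − [0].
The resulting 10×19 matrix has rank 8, and its Smith normal form has invariant factors (1,1,1,1,1,1,1,1).

The boundary map ∂_2: C_2 → C_1 acts by ∂[p,q,r] = [q,r] − [p,r] + [p,q]. For instance
  ∂[2,3,7] = [3,7] − [2,7] + [2,3],
  ∂[1,4,9] = [4,9] − [1,9] + [1,4].
As a 19×11 matrix over Z this has rank 10, with invariant factors (1,1,1,1,1,1,1,1,1,1).

Now H_k = ker ∂_k / im ∂_{k+1}, so:

  H_0: rank C_0 − rank ∂_1 = 10 − 8 = 2, and the invariant factors of ∂_1 are all 1, so H_0 = Z^2.
  H_1: rank ker ∂_1 − rank ∂_2 = (19 − 8) − 10 = 1, and the invariant factors of ∂_2 are all 1, so H_1 = Z.
  H_2: rank ker ∂_2 − rank ∂_3 = (11 − 10) − 0 = 1, and there is no ∂_3, so H_2 = Z.

As a check, the Euler characteristic is 10 − 19 + 11 = 2, which agrees with 2 − 1 + 1 = 2.

H_0 = Z^2,  H_1 = Z,  H_2 = Z.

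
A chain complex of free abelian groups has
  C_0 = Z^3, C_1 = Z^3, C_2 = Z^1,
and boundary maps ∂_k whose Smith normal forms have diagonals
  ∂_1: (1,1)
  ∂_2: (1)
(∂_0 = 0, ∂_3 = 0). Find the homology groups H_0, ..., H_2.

H_0 ≅ Z,  H_1 = 0,  H_2 = 0.

H_0: b_0 = 3 − 0 − 2 = 1; torsion from ∂_1 factors > 1: none. So H_0 ≅ Z.
H_1: b_1 = 3 − 2 − 1 = 0; torsion from ∂_2 factors > 1: none. So H_1 ≅ 0.
H_2: b_2 = 1 − 1 − 0 = 0; torsion from ∂_3 factors > 1: none. So H_2 ≅ 0.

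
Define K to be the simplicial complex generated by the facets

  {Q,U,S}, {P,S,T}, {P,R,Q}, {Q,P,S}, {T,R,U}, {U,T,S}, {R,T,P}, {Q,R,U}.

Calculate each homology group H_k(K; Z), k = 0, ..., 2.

H_0 ≅ Z,  H_1 = 0,  H_2 ≅ Z.

Take the total order P < Q < R < S < T < U on the vertex set. Then K (dimension 2) consists of the simplices:

  0-simplices (6): P, Q, R, S, T, U
  1-simplices (12): PQ, PR, PS, PT, QR, QS, QU, RT, RU, ST, SU, TU
  2-simplices (8): PQR, PQS, PRT, PST, QRU, QSU, RTU, STU

giving chain groups C_0 ≅ Z^6, C_1 ≅ Z^12, C_2 ≅ Z^8.

∂_1: C_1 → C_0 maps an edge to its endpoints' difference, ∂[p,q] = q − p. For instance
  ∂PQ = Q − P.
This gives a 6×12 integer matrix of rank 5; reducing to Smith normal form yields diagonal entries (1,1,1,1,1).

∂_2: C_2 → C_1 maps a triangle to the signed sum of its edges. For instance
  ∂PQR = QR − PR + PQ,
  ∂QSU = SU − QU + QS.
The 12×8 boundary matrix has rank 7 and Smith normal form diag(1,1,1,1,1,1,1).

Reading off H_k = ker ∂_k / im ∂_{k+1}:

  H_0: rank C_0 − rank ∂_1 = 6 − 5 = 1, and the invariant factors of ∂_1 are all 1, so H_0 ≅ Z.
  H_1: rank ker ∂_1 − rank ∂_2 = (12 − 5) − 7 = 0, and the invariant factors of ∂_2 are all 1, so H_1 ≅ 0.
  H_2: rank ker ∂_2 − rank ∂_3 = (8 − 7) − 0 = 1, and there is no ∂_3, so H_2 ≅ Z.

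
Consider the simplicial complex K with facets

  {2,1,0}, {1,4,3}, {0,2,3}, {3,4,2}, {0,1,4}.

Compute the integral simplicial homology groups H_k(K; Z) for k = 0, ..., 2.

We work with the vertex ordering 0 < 1 < 2 < 3 < 4. The simplices of K, each written with vertices in increasing order, are:

  0-simplices (5): [0], [1], [2], [3], [4]
  1-simplices (10): [0,1], [0,2], [0,3], [0,4], [1,2], [1,3], [1,4], [2,3], [2,4], [3,4]
  2-simplices (5): [0,1,2], [0,1,4], [0,2,3], [1,3,4], [2,3,4]

so the chain groups are C_0 ≅ Z^5, C_1 ≅ Z^10, C_2 ≅ Z^5.

∂_1: C_1 → C_0 is given by ∂[p,q] = [q] − [p].
The resulting 5×10 matrix has rank 4, and its Smith normal form has invariant factors (1,1,1,1).

Boundary ∂_2: C_2 → C_1 sends each 2-simplex [p,q,r] to [q,r] − [p,r] + [p,q]. For instance
  ∂[2,3,4] = [3,4] − [2,4] + [2,3],
  ∂[0,2,3] = [2,3] − [0,3] + [0,2].
This gives a 10×5 integer matrix of rank 5; reducing to Smith normal form yields diagonal entries (1,1,1,1,1).

Reading off H_k = ker ∂_k / im ∂_{k+1}:

  H_0: rank C_0 − rank ∂_1 = 5 − 4 = 1, and the invariant factors of ∂_1 are all 1, so H_0 ≅ Z.
  H_1: rank ker ∂_1 − rank ∂_2 = (10 − 4) − 5 = 1, and the invariant factors of ∂_2 are all 1, so H_1 ≅ Z.
  H_2: rank ker ∂_2 − rank ∂_3 = (5 − 5) − 0 = 0, and there is no ∂_3, so H_2 ≅ 0.

(K is a triangulation of the Möbius band.)

H_0 ≅ Z,  H_1 ≅ Z,  H_2 = 0.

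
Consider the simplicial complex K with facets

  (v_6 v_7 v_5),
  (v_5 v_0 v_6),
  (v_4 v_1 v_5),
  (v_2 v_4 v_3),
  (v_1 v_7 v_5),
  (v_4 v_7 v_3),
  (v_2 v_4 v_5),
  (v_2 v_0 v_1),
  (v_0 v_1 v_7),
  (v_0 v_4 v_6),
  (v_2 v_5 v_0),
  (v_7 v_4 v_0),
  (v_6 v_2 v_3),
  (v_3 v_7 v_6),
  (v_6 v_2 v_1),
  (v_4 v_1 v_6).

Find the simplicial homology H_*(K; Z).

H_0 ≅ Z,  H_1 ≅ Z^2,  H_2 ≅ Z.

Fix the vertex order v_0 < v_1 < v_2 < v_3 < v_4 < v_5 < v_6 < v_7 and write every simplex with vertices in increasing order. Then dim K = 2 and the simplices of K are:

  0-simplices (8): [v_0], [v_1], [v_2], [v_3], [v_4], [v_5], [v_6], [v_7]
  1-simplices (24): (24 of them)
  2-simplices (16): (16 of them)

Hence C_0 ≅ Z^8, C_1 ≅ Z^24, C_2 ≅ Z^16.

The boundary map ∂_1: C_1 → C_0 is given by ∂[p,q] = [q] − [p].
This gives a 8×24 integer matrix of rank 7; reducing to Smith normal form yields diagonal entries (1,1,1,1,1,1,1).

∂_2: C_2 → C_1 maps a triangle to the signed sum of its edges. For instance
  ∂[v_0,v_1,v_7] = [v_1,v_7] − [v_0,v_7] + [v_0,v_1],
  ∂[v_1,v_4,v_5] = [v_4,v_5] − [v_1,v_5] + [v_1,v_4].
The resulting 24×16 matrix has rank 15, and its Smith normal form has invariant factors (1,1,1,1,1,1,1,1,1,1,1,1,1,1,1).

Reading off H_k = ker ∂_k / im ∂_{k+1}:

  H_0: rank C_0 − rank ∂_1 = 8 − 7 = 1, and the invariant factors of ∂_1 are all 1, so H_0 = Z.
  H_1: rank ker ∂_1 − rank ∂_2 = (24 − 7) − 15 = 2, and the invariant factors of ∂_2 are all 1, so H_1 = Z^2.
  H_2: rank ker ∂_2 − rank ∂_3 = (16 − 15) − 0 = 1, and there is no ∂_3, so H_2 = Z.

As a check, the Euler characteristic is 8 − 24 + 16 = 0, which agrees with 1 − 2 + 1 = 0.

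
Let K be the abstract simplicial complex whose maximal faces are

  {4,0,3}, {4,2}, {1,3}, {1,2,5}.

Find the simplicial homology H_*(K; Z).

We work with the vertex ordering 0 < 1 < 2 < 3 < 4 < 5. The simplices of K, each written with vertices in increasing order, are:

  0-simplices (6): [0], [1], [2], [3], [4], [5]
  1-simplices (8): [0,3], [0,4], [1,2], [1,3], [1,5], [2,4], [2,5], [3,4]
  2-simplices (2): [0,3,4], [1,2,5]

giving chain groups C_0 ≅ Z^6, C_1 ≅ Z^8, C_2 ≅ Z^2.

∂_1: C_1 → C_0 maps an edge to its endpoints' difference, ∂[p,q] = q − p. For instance
  ∂[2,5] = [5] − [2].
The resulting 6×8 matrix has rank 5, and its Smith normal form has invariant factors (1,1,1,1,1).

Boundary ∂_2: C_2 → C_1 sends each 2-simplex [p,q,r] to [q,r] − [p,r] + [p,q]. For instance
  ∂[1,2,5] = [2,5] − [1,5] + [1,2],
  ∂[0,3,4] = [3,4] − [0,4] + [0,3].
This gives a 8×2 integer matrix of rank 2; reducing to Smith normal form yields diagonal entries (1,1).

From H_k ≅ ker(∂_k) / im(∂_{k+1}) we obtain:

  H_0: rank C_0 − rank ∂_1 = 6 − 5 = 1, and the invariant factors of ∂_1 are all 1, so H_0 = Z.
  H_1: rank ker ∂_1 − rank ∂_2 = (8 − 5) − 2 = 1, and the invariant factors of ∂_2 are all 1, so H_1 = Z.
  H_2: rank ker ∂_2 − rank ∂_3 = (2 − 2) − 0 = 0, and there is no ∂_3, so H_2 = 0.

H_0 ≅ Z,  H_1 ≅ Z,  H_2 = 0.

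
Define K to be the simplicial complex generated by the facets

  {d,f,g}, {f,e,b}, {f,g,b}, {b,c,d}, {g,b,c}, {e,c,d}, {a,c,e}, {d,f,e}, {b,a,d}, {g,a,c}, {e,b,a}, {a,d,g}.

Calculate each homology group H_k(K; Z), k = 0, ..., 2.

Take the total order a < b < c < d < e < f < g on the vertex set. Then K (dimension 2) consists of the simplices:

  0-simplices (7): a, b, c, d, e, f, g
  1-simplices (18): ab, ac, ad, ae, ag, bc, bd, be, bf, bg, cd, ce, cg, de, df, dg, ef, fg
  2-simplices (12): abd, abe, ace, acg, adg, bcd, bcg, bef, bfg, cde, def, dfg

giving chain groups C_0 ≅ Z^7, C_1 ≅ Z^18, C_2 ≅ Z^12.

Boundary ∂_1: C_1 → C_0 sends each edge [p,q] (with p < q) to q − p.
The resulting 7×18 matrix has rank 6, and its Smith normal form has invariant factors (1,1,1,1,1,1).

The boundary map ∂_2: C_2 → C_1 maps a triangle to the signed sum of its edges. For instance
  ∂bfg = fg − bg + bf,
  ∂dfg = fg − dg + df.
As a 18×12 matrix over Z this has rank 12, with invariant factors (1,1,1,1,1,1,1,1,1,1,1,2).

Reading off H_k = ker ∂_k / im ∂_{k+1}:

  H_0: rank C_0 − rank ∂_1 = 7 − 6 = 1, and the invariant factors of ∂_1 are all 1, so H_0 = Z.
  H_1: rank ker ∂_1 − rank ∂_2 = (18 − 6) − 12 = 0, and ∂_2 has invariant factor 2 > 1, so H_1 = Z/2.
  H_2: rank ker ∂_2 − rank ∂_3 = (12 − 12) − 0 = 0, and there is no ∂_3, so H_2 = 0.

H_0 ≅ Z,  H_1 ≅ Z/2,  H_2 = 0.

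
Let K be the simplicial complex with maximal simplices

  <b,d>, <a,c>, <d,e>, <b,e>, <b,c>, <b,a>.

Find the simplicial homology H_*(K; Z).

Order the vertices as a < b < c < d < e. Listing each simplex with vertices in this order, K has dimension 1 with simplices:

  0-simplices (5): a, b, c, d, e
  1-simplices (6): ab, ac, bc, bd, be, de

so the chain groups are C_0 ≅ Z^5, C_1 ≅ Z^6.

The boundary map ∂_1: C_1 → C_0 is given by ∂[p,q] = [q] − [p]. For instance
  ∂bd = d − b.
As a 5×6 matrix over Z this has rank 4, with invariant factors (1,1,1,1).

Reading off H_k = ker ∂_k / im ∂_{k+1}:

  H_0: rank C_0 − rank ∂_1 = 5 − 4 = 1, and the invariant factors of ∂_1 are all 1, so H_0 = Z.
  H_1: rank ker ∂_1 − rank ∂_2 = (6 − 4) − 0 = 2, and there is no ∂_2, so H_1 = Z^2.

(K is a triangulation of a wedge of 2 circles.)

H_0 = Z,  H_1 = Z^2.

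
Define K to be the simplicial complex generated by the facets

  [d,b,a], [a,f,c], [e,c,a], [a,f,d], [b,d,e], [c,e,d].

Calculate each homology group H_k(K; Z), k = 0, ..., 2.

K has 6 vertices, 12 edges, 6 triangles.
rank ∂_0 = 0, rank ∂_1 = 5 ⇒ b_0 = 6 − 0 − 5 = 1; all invariant factors of ∂_1 are 1 so no torsion. So H_0 ≅ Z.
rank ∂_1 = 5, rank ∂_2 = 6 ⇒ b_1 = 12 − 5 − 6 = 1; all invariant factors of ∂_2 are 1 so no torsion. So H_1 ≅ Z.
rank ∂_2 = 6, rank ∂_3 = 0 ⇒ b_2 = 6 − 6 − 0 = 0. So H_2 ≅ 0.

H_0 ≅ Z,  H_1 ≅ Z,  H_2 = 0.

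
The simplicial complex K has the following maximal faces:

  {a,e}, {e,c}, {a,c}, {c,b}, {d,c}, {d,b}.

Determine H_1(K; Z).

H_1 ≅ Z^2.

Order the vertices as a < b < c < d < e. Listing each simplex with vertices in this order, K has dimension 1 with simplices:

  0-simplices (5): a, b, c, d, e
  1-simplices (6): ac, ae, bc, bd, cd, ce

giving chain groups C_0 ≅ Z^5, C_1 ≅ Z^6.

∂_1: C_1 → C_0 maps an edge to its endpoints' difference, ∂[p,q] = q − p. For instance
  ∂ac = c − a.
As a 5×6 matrix over Z this has rank 4, with invariant factors (1,1,1,1).

Reading off H_k = ker ∂_k / im ∂_{k+1}:

  H_1: rank ker ∂_1 − rank ∂_2 = (6 − 4) − 0 = 2, and there is no ∂_2, so H_1 ≅ Z^2.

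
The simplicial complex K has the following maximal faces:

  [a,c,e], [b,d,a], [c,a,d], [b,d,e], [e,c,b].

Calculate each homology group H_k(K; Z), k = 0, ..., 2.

Order the vertices as a < b < c < d < e. Listing each simplex with vertices in this order, K has dimension 2 with simplices:

  0-simplices (5): a, b, c, d, e
  1-simplices (10): ab, ac, ad, ae, bc, bd, be, cd, ce, de
  2-simplices (5): abd, acd, ace, bce, bde

Hence C_0 ≅ Z^5, C_1 ≅ Z^10, C_2 ≅ Z^5.

∂_1: C_1 → C_0 is given by ∂[p,q] = [q] − [p]. For instance
  ∂cd = d − c.
The resulting 5×10 matrix has rank 4, and its Smith normal form has invariant factors (1,1,1,1).

∂_2: C_2 → C_1 sends each 2-simplex [p,q,r] to [q,r] − [p,r] + [p,q]. For instance
  ∂bde = de − be + bd,
  ∂ace = ce − ae + ac.
The resulting 10×5 matrix has rank 5, and its Smith normal form has invariant factors (1,1,1,1,1).

Now H_k = ker ∂_k / im ∂_{k+1}, so:

  H_0: rank C_0 − rank ∂_1 = 5 − 4 = 1, and the invariant factors of ∂_1 are all 1, so H_0 ≅ Z.
  H_1: rank ker ∂_1 − rank ∂_2 = (10 − 4) − 5 = 1, and the invariant factors of ∂_2 are all 1, so H_1 ≅ Z.
  H_2: rank ker ∂_2 − rank ∂_3 = (5 − 5) − 0 = 0, and there is no ∂_3, so H_2 ≅ 0.

H_0 ≅ Z,  H_1 ≅ Z,  H_2 = 0.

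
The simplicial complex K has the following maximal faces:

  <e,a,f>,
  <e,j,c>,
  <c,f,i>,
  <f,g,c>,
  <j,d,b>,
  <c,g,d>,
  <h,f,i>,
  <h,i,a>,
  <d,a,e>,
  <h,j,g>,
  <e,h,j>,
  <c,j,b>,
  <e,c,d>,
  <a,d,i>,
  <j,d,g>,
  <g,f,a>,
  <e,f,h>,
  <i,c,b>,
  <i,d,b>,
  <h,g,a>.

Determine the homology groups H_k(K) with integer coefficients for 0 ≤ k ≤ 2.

H_0 ≅ Z,  H_1 ≅ Z × Z/2,  H_2 = 0.

Fix the vertex order a < b < c < d < e < f < g < h < i < j and write every simplex with vertices in increasing order. Then dim K = 2 and the simplices of K are:

  0-simplices (10): a, b, c, d, e, f, g, h, i, j
  1-simplices (30): ad, ae, af, ag, ah, ai, bc, bd, bi, bj, cd, ce, cf, cg, ci, cj, de, dg, di, dj, ef, eh, ej, fg, fh, fi, gh, gj, hi, hj
  2-simplices (20): ade, adi, aef, afg, agh, ahi, bci, bcj, bdi, bdj, cde, cdg, cej, cfg, cfi, dgj, efh, ehj, fhi, ghj

Hence C_0 ≅ Z^10, C_1 ≅ Z^30, C_2 ≅ Z^20.

The boundary map ∂_1: C_1 → C_0 maps an edge to its endpoints' difference, ∂[p,q] = q − p. For instance
  ∂bi = i − b.
This gives a 10×30 integer matrix of rank 9; reducing to Smith normal form yields diagonal entries (1,1,1,1,1,1,1,1,1).

Boundary ∂_2: C_2 → C_1 sends each 2-simplex [p,q,r] to [q,r] − [p,r] + [p,q]. For instance
  ∂ahi = hi − ai + ah,
  ∂bcj = cj − bj + bc.
As a 30×20 matrix over Z this has rank 20, with invariant factors (1,1,1,1,1,1,1,1,1,1,1,1,1,1,1,1,1,1,1,2).

Reading off H_k = ker ∂_k / im ∂_{k+1}:

  H_0: rank C_0 − rank ∂_1 = 10 − 9 = 1, and the invariant factors of ∂_1 are all 1, so H_0 ≅ Z.
  H_1: rank ker ∂_1 − rank ∂_2 = (30 − 9) − 20 = 1, and ∂_2 has invariant factor 2 > 1, so H_1 ≅ Z × Z/2.
  H_2: rank ker ∂_2 − rank ∂_3 = (20 − 20) − 0 = 0, and there is no ∂_3, so H_2 ≅ 0.

(K is a triangulation of the Klein bottle.)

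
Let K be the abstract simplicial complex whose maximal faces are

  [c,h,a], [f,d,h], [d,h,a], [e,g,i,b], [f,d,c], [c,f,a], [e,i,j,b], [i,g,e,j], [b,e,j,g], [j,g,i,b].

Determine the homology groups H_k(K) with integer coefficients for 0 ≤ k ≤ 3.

H_0 = Z^2,  H_1 = Z,  H_2 = 0,  H_3 = Z.

We work with the vertex ordering a < b < c < d < e < f < g < h < i < j. The simplices of K, each written with vertices in increasing order, are:

  0-simplices (10): a, b, c, d, e, f, g, h, i, j
  1-simplices (20): ac, ad, af, ah, be, bg, bi, bj, cd, cf, ch, df, dh, eg, ei, ej, fh, gi, gj, ij
  2-simplices (15): acf, ach, adh, beg, bei, bej, bgi, bgj, bij, cdf, dfh, egi, egj, eij, gij
  3-simplices (5): begi, begj, beij, bgij, egij

giving chain groups C_0 ≅ Z^10, C_1 ≅ Z^20, C_2 ≅ Z^15, C_3 ≅ Z^5.

The boundary map ∂_1: C_1 → C_0 is given by ∂[p,q] = [q] − [p]. For instance
  ∂be = e − b.
This gives a 10×20 integer matrix of rank 8; reducing to Smith normal form yields diagonal entries (1,1,1,1,1,1,1,1).

Boundary ∂_2: C_2 → C_1 acts by ∂[p,q,r] = [q,r] − [p,r] + [p,q]. For instance
  ∂egj = gj − ej + eg,
  ∂bei = ei − bi + be.
As a 20×15 matrix over Z this has rank 11, with invariant factors (1,1,1,1,1,1,1,1,1,1,1).

Boundary ∂_3: C_3 → C_2 sends each 3-simplex σ to the alternating sum Σ_i (−1)^i (σ with its i-th vertex removed). For instance
  ∂begi = egi − bgi + bei − beg,
  ∂begj = egj − bgj + bej − beg.
As a 15×5 matrix over Z this has rank 4, with invariant factors (1,1,1,1).

Computing H_k = (kernel of ∂_k) / (image of ∂_{k+1}):

  H_0: rank C_0 − rank ∂_1 = 10 − 8 = 2, and the invariant factors of ∂_1 are all 1, so H_0 ≅ Z^2.
  H_1: rank ker ∂_1 − rank ∂_2 = (20 − 8) − 11 = 1, and the invariant factors of ∂_2 are all 1, so H_1 ≅ Z.
  H_2: rank ker ∂_2 − rank ∂_3 = (15 − 11) − 4 = 0, and the invariant factors of ∂_3 are all 1, so H_2 ≅ 0.
  H_3: rank ker ∂_3 − rank ∂_4 = (5 − 4) − 0 = 1, and there is no ∂_4, so H_3 ≅ Z.

(K is a triangulation of the disjoint union of the 3-sphere S^3 and the Möbius band.)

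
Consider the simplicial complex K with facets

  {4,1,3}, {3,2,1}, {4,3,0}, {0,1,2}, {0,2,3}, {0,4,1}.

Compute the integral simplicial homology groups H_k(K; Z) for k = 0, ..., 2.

H_0 ≅ Z,  H_1 = 0,  H_2 ≅ Z.

Order the vertices as 0 < 1 < 2 < 3 < 4. Listing each simplex with vertices in this order, K has dimension 2 with simplices:

  0-simplices (5): [0], [1], [2], [3], [4]
  1-simplices (9): [0,1], [0,2], [0,3], [0,4], [1,2], [1,3], [1,4], [2,3], [3,4]
  2-simplices (6): [0,1,2], [0,1,4], [0,2,3], [0,3,4], [1,2,3], [1,3,4]

so the chain groups are C_0 ≅ Z^5, C_1 ≅ Z^9, C_2 ≅ Z^6.

The boundary map ∂_1: C_1 → C_0 is given by ∂[p,q] = [q] − [p]. For instance
  ∂[1,3] = [3] − [1].
The 5×9 boundary matrix has rank 4 and Smith normal form diag(1,1,1,1).

Boundary ∂_2: C_2 → C_1 sends each 2-simplex [p,q,r] to [q,r] − [p,r] + [p,q]. For instance
  ∂[0,1,2] = [1,2] − [0,2] + [0,1],
  ∂[0,1,4] = [1,4] − [0,4] + [0,1].
This gives a 9×6 integer matrix of rank 5; reducing to Smith normal form yields diagonal entries (1,1,1,1,1).

Now H_k = ker ∂_k / im ∂_{k+1}, so:

  H_0: rank C_0 − rank ∂_1 = 5 − 4 = 1, and the invariant factors of ∂_1 are all 1, so H_0 ≅ Z.
  H_1: rank ker ∂_1 − rank ∂_2 = (9 − 4) − 5 = 0, and the invariant factors of ∂_2 are all 1, so H_1 ≅ 0.
  H_2: rank ker ∂_2 − rank ∂_3 = (6 − 5) − 0 = 1, and there is no ∂_3, so H_2 ≅ Z.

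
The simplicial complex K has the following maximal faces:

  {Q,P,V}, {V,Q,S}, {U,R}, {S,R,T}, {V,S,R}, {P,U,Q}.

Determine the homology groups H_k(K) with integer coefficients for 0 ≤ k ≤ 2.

Take the total order P < Q < R < S < T < U < V on the vertex set. Then K (dimension 2) consists of the simplices:

  0-simplices (7): P, Q, R, S, T, U, V
  1-simplices (12): PQ, PU, PV, QS, QU, QV, RS, RT, RU, RV, ST, SV
  2-simplices (5): PQU, PQV, QSV, RST, RSV

so the chain groups are C_0 ≅ Z^7, C_1 ≅ Z^12, C_2 ≅ Z^5.

The boundary map ∂_1: C_1 → C_0 maps an edge to its endpoints' difference, ∂[p,q] = q − p.
The resulting 7×12 matrix has rank 6, and its Smith normal form has invariant factors (1,1,1,1,1,1).

The boundary map ∂_2: C_2 → C_1 maps a triangle to the signed sum of its edges. For instance
  ∂PQV = QV − PV + PQ,
  ∂PQU = QU − PU + PQ.
As a 12×5 matrix over Z this has rank 5, with invariant factors (1,1,1,1,1).

Now H_k = ker ∂_k / im ∂_{k+1}, so:

  H_0: rank C_0 − rank ∂_1 = 7 − 6 = 1, and the invariant factors of ∂_1 are all 1, so H_0 = Z.
  H_1: rank ker ∂_1 − rank ∂_2 = (12 − 6) − 5 = 1, and the invariant factors of ∂_2 are all 1, so H_1 = Z.
  H_2: rank ker ∂_2 − rank ∂_3 = (5 − 5) − 0 = 0, and there is no ∂_3, so H_2 = 0.

H_0 ≅ Z,  H_1 ≅ Z,  H_2 = 0.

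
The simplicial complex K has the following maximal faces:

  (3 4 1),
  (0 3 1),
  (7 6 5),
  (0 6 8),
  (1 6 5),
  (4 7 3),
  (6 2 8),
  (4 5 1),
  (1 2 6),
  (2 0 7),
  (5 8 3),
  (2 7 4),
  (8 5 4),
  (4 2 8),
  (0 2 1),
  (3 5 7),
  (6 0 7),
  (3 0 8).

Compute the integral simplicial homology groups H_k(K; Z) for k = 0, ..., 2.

H_0 = Z,  H_1 = Z ⊕ Z/2,  H_2 = 0.

Order the vertices as 0 < 1 < 2 < 3 < 4 < 5 < 6 < 7 < 8. Listing each simplex with vertices in this order, K has dimension 2 with simplices:

  0-simplices (9): [0], [1], [2], [3], [4], [5], [6], [7], [8]
  1-simplices (27): (27 of them)
  2-simplices (18): [0,1,2], [0,1,3], [0,2,7], [0,3,8], [0,6,7], [0,6,8], [1,2,6], [1,3,4], [1,4,5], [1,5,6], [2,4,7], [2,4,8], [2,6,8], [3,4,7], [3,5,7], [3,5,8], [4,5,8], [5,6,7]

so the chain groups are C_0 ≅ Z^9, C_1 ≅ Z^27, C_2 ≅ Z^18.

The boundary map ∂_1: C_1 → C_0 sends each edge [p,q] (with p < q) to q − p.
As a 9×27 matrix over Z this has rank 8, with invariant factors (1,1,1,1,1,1,1,1).

Boundary ∂_2: C_2 → C_1 sends each 2-simplex [p,q,r] to [q,r] − [p,r] + [p,q]. For instance
  ∂[0,1,3] = [1,3] − [0,3] + [0,1],
  ∂[4,5,8] = [5,8] − [4,8] + [4,5].
This gives a 27×18 integer matrix of rank 18; reducing to Smith normal form yields diagonal entries (1,1,1,1,1,1,1,1,1,1,1,1,1,1,1,1,1,2).

Reading off H_k = ker ∂_k / im ∂_{k+1}:

  H_0: rank C_0 − rank ∂_1 = 9 − 8 = 1, and the invariant factors of ∂_1 are all 1, so H_0 ≅ Z.
  H_1: rank ker ∂_1 − rank ∂_2 = (27 − 8) − 18 = 1, and ∂_2 has invariant factor 2 > 1, so H_1 ≅ Z ⊕ Z/2.
  H_2: rank ker ∂_2 − rank ∂_3 = (18 − 18) − 0 = 0, and there is no ∂_3, so H_2 ≅ 0.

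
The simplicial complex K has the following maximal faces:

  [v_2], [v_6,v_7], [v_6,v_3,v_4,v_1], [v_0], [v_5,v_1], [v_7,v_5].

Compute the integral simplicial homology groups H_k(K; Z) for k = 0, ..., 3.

Order the vertices as v_0 < v_1 < v_2 < v_3 < v_4 < v_5 < v_6 < v_7. Listing each simplex with vertices in this order, K has dimension 3 with simplices:

  0-simplices (8): [v_0], [v_1], [v_2], [v_3], [v_4], [v_5], [v_6], [v_7]
  1-simplices (9): [v_1,v_3], [v_1,v_4], [v_1,v_5], [v_1,v_6], [v_3,v_4], [v_3,v_6], [v_4,v_6], [v_5,v_7], [v_6,v_7]
  2-simplices (4): [v_1,v_3,v_4], [v_1,v_3,v_6], [v_1,v_4,v_6], [v_3,v_4,v_6]
  3-simplices (1): [v_1,v_3,v_4,v_6]

Hence C_0 ≅ Z^8, C_1 ≅ Z^9, C_2 ≅ Z^4, C_3 ≅ Z^1.

Boundary ∂_1: C_1 → C_0 sends each edge [p,q] (with p < q) to q − p. For instance
  ∂[v_1,v_6] = [v_6] − [v_1].
The 8×9 boundary matrix has rank 5 and Smith normal form diag(1,1,1,1,1).

The boundary map ∂_2: C_2 → C_1 maps a triangle to the signed sum of its edges. For instance
  ∂[v_1,v_3,v_4] = [v_3,v_4] − [v_1,v_4] + [v_1,v_3],
  ∂[v_3,v_4,v_6] = [v_4,v_6] − [v_3,v_6] + [v_3,v_4].
As a 9×4 matrix over Z this has rank 3, with invariant factors (1,1,1).

∂_3: C_3 → C_2 sends each 3-simplex σ to the alternating sum Σ_i (−1)^i (σ with its i-th vertex removed). For instance
  ∂[v_1,v_3,v_4,v_6] = [v_3,v_4,v_6] − [v_1,v_4,v_6] + [v_1,v_3,v_6] − [v_1,v_3,v_4].
The resulting 4×1 matrix has rank 1, and its Smith normal form has invariant factors (1).

From H_k ≅ ker(∂_k) / im(∂_{k+1}) we obtain:

  H_0: rank C_0 − rank ∂_1 = 8 − 5 = 3, and the invariant factors of ∂_1 are all 1, so H_0 ≅ Z^3.
  H_1: rank ker ∂_1 − rank ∂_2 = (9 − 5) − 3 = 1, and the invariant factors of ∂_2 are all 1, so H_1 ≅ Z.
  H_2: rank ker ∂_2 − rank ∂_3 = (4 − 3) − 1 = 0, and the invariant factors of ∂_3 are all 1, so H_2 ≅ 0.
  H_3: rank ker ∂_3 − rank ∂_4 = (1 − 1) − 0 = 0, and there is no ∂_4, so H_3 ≅ 0.

As a check, the Euler characteristic is 8 − 9 + 4 − 1 = 2, which agrees with 3 − 1 + 0 − 0 = 2.

H_0 ≅ Z^3,  H_1 ≅ Z,  H_2 = 0,  H_3 = 0.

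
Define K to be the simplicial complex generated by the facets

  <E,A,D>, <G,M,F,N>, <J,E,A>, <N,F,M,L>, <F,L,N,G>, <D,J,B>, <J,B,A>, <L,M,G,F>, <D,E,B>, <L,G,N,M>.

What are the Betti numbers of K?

b_0 = 2, b_1 = 1, b_2 = 0, b_3 = 1.

Order the vertices as A < B < D < E < F < G < J < L < M < N. Listing each simplex with vertices in this order, K has dimension 3 with simplices:

  0-simplices (10): A, B, D, E, F, G, J, L, M, N
  1-simplices (20): AB, AD, AE, AJ, BD, BE, BJ, DE, DJ, EJ, FG, FL, FM, FN, GL, GM, GN, LM, LN, MN
  2-simplices (15): ABJ, ADE, AEJ, BDE, BDJ, FGL, FGM, FGN, FLM, FLN, FMN, GLM, GLN, GMN, LMN
  3-simplices (5): FGLM, FGLN, FGMN, FLMN, GLMN

so the chain groups are C_0 ≅ Z^10, C_1 ≅ Z^20, C_2 ≅ Z^15, C_3 ≅ Z^5.

∂_1: C_1 → C_0 is given by ∂[p,q] = [q] − [p]. For instance
  ∂BE = E − B.
The 10×20 boundary matrix has rank 8 and Smith normal form diag(1,1,1,1,1,1,1,1).

The boundary map ∂_2: C_2 → C_1 maps a triangle to the signed sum of its edges. For instance
  ∂BDJ = DJ − BJ + BD,
  ∂GLM = LM − GM + GL.
As a 20×15 matrix over Z this has rank 11, with invariant factors (1,1,1,1,1,1,1,1,1,1,1).

Boundary ∂_3: C_3 → C_2 sends each 3-simplex σ to the alternating sum Σ_i (−1)^i (σ with its i-th vertex removed). For instance
  ∂GLMN = LMN − GMN + GLN − GLM,
  ∂FGLM = GLM − FLM + FGM − FGL.
The resulting 15×5 matrix has rank 4, and its Smith normal form has invariant factors (1,1,1,1).

Reading off H_k = ker ∂_k / im ∂_{k+1}:

  H_0: rank C_0 − rank ∂_1 = 10 − 8 = 2, and the invariant factors of ∂_1 are all 1, so H_0 = Z^2.
  H_1: rank ker ∂_1 − rank ∂_2 = (20 − 8) − 11 = 1, and the invariant factors of ∂_2 are all 1, so H_1 = Z.
  H_2: rank ker ∂_2 − rank ∂_3 = (15 − 11) − 4 = 0, and the invariant factors of ∂_3 are all 1, so H_2 = 0.
  H_3: rank ker ∂_3 − rank ∂_4 = (5 − 4) − 0 = 1, and there is no ∂_4, so H_3 = Z.

As a check, the Euler characteristic is 10 − 20 + 15 − 5 = 0, which agrees with 2 − 1 + 0 − 1 = 0.

Hence the Betti numbers are b_0 = 2, b_1 = 1, b_2 = 0, b_3 = 1.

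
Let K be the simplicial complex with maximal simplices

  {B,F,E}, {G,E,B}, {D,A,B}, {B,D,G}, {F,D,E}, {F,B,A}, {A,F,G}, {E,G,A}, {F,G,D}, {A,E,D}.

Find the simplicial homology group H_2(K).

H_2 = 0.

We work with the vertex ordering A < B < D < E < F < G. The simplices of K, each written with vertices in increasing order, are:

  0-simplices (6): A, B, D, E, F, G
  1-simplices (15): AB, AD, AE, AF, AG, BD, BE, BF, BG, DE, DF, DG, EF, EG, FG
  2-simplices (10): ABD, ABF, ADE, AEG, AFG, BDG, BEF, BEG, DEF, DFG

giving chain groups C_0 ≅ Z^6, C_1 ≅ Z^15, C_2 ≅ Z^10.

∂_1: C_1 → C_0 maps an edge to its endpoints' difference, ∂[p,q] = q − p. For instance
  ∂DF = F − D.
This gives a 6×15 integer matrix of rank 5; reducing to Smith normal form yields diagonal entries (1,1,1,1,1).

∂_2: C_2 → C_1 acts by ∂[p,q,r] = [q,r] − [p,r] + [p,q]. For instance
  ∂DEF = EF − DF + DE,
  ∂AEG = EG − AG + AE.
This gives a 15×10 integer matrix of rank 10; reducing to Smith normal form yields diagonal entries (1,1,1,1,1,1,1,1,1,2).

Reading off H_k = ker ∂_k / im ∂_{k+1}:

  H_2: rank ker ∂_2 − rank ∂_3 = (10 − 10) − 0 = 0, and there is no ∂_3, so H_2 = 0.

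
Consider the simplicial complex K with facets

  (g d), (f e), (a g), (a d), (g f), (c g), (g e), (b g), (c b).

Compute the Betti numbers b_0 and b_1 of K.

Order the vertices as a < b < c < d < e < f < g. Listing each simplex with vertices in this order, K has dimension 1 with simplices:

  0-simplices (7): a, b, c, d, e, f, g
  1-simplices (9): ad, ag, bc, bg, cg, dg, ef, eg, fg

giving chain groups C_0 ≅ Z^7, C_1 ≅ Z^9.

The boundary map ∂_1: C_1 → C_0 maps an edge to its endpoints' difference, ∂[p,q] = q − p.
The 7×9 boundary matrix has rank 6 and Smith normal form diag(1,1,1,1,1,1).

From H_k ≅ ker(∂_k) / im(∂_{k+1}) we obtain:

  H_0: rank C_0 − rank ∂_1 = 7 − 6 = 1, and the invariant factors of ∂_1 are all 1, so H_0 ≅ Z.
  H_1: rank ker ∂_1 − rank ∂_2 = (9 − 6) − 0 = 3, and there is no ∂_2, so H_1 ≅ Z^3.

As a check, the Euler characteristic is 7 − 9 = -2, which agrees with 1 − 3 = -2.

Hence the Betti numbers are b_0 = 1, b_1 = 3.

b_0 = 1, b_1 = 3.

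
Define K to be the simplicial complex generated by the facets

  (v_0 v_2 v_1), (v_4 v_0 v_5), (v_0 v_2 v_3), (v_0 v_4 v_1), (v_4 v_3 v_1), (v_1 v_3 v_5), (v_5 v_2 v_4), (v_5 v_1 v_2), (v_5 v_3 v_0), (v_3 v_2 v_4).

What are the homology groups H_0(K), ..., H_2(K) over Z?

K has 6 vertices, 15 edges, 10 triangles.
rank ∂_0 = 0, rank ∂_1 = 5 ⇒ b_0 = 6 − 0 − 5 = 1; all invariant factors of ∂_1 are 1 so no torsion. So H_0 = Z.
rank ∂_1 = 5, rank ∂_2 = 10 ⇒ b_1 = 15 − 5 − 10 = 0; ∂_2 has invariant factor(s) [2] giving torsion. So H_1 = Z/2Z.
rank ∂_2 = 10, rank ∂_3 = 0 ⇒ b_2 = 10 − 10 − 0 = 0. So H_2 = 0.

H_0 = Z,  H_1 = Z/2Z,  H_2 = 0.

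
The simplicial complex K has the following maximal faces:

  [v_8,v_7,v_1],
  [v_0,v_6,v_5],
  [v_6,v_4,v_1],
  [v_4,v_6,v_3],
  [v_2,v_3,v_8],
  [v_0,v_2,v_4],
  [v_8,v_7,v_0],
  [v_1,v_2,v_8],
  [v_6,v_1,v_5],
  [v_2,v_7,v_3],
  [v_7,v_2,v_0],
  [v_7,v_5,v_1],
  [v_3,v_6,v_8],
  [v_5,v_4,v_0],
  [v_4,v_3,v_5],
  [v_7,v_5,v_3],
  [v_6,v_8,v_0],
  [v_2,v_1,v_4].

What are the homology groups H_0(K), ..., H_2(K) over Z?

We work with the vertex ordering v_0 < v_1 < v_2 < v_3 < v_4 < v_5 < v_6 < v_7 < v_8. The simplices of K, each written with vertices in increasing order, are:

  0-simplices (9): [v_0], [v_1], [v_2], [v_3], [v_4], [v_5], [v_6], [v_7], [v_8]
  1-simplices (27): (27 of them)
  2-simplices (18): (18 of them)

giving chain groups C_0 ≅ Z^9, C_1 ≅ Z^27, C_2 ≅ Z^18.

Boundary ∂_1: C_1 → C_0 is given by ∂[p,q] = [q] − [p]. For instance
  ∂[v_1,v_5] = [v_5] − [v_1].
The 9×27 boundary matrix has rank 8 and Smith normal form diag(1,1,1,1,1,1,1,1).

∂_2: C_2 → C_1 sends each 2-simplex [p,q,r] to [q,r] − [p,r] + [p,q]. For instance
  ∂[v_0,v_5,v_6] = [v_5,v_6] − [v_0,v_6] + [v_0,v_5],
  ∂[v_1,v_2,v_8] = [v_2,v_8] − [v_1,v_8] + [v_1,v_2].
The resulting 27×18 matrix has rank 18, and its Smith normal form has invariant factors (1,1,1,1,1,1,1,1,1,1,1,1,1,1,1,1,1,2).

Computing H_k = (kernel of ∂_k) / (image of ∂_{k+1}):

  H_0: rank C_0 − rank ∂_1 = 9 − 8 = 1, and the invariant factors of ∂_1 are all 1, so H_0 ≅ Z.
  H_1: rank ker ∂_1 − rank ∂_2 = (27 − 8) − 18 = 1, and ∂_2 has invariant factor 2 > 1, so H_1 ≅ Z ⊕ Z/2.
  H_2: rank ker ∂_2 − rank ∂_3 = (18 − 18) − 0 = 0, and there is no ∂_3, so H_2 ≅ 0.

H_0 ≅ Z,  H_1 ≅ Z ⊕ Z/2,  H_2 = 0.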